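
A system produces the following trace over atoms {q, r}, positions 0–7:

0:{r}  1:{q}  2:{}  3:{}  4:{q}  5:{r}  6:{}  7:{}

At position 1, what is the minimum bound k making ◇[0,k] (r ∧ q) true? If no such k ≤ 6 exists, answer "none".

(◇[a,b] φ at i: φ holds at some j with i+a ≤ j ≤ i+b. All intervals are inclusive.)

Scan j = 1,2,… for (r ∧ q):
  j=1: fails
  j=2: fails
  j=3: fails
  j=4: fails
  j=5: fails
  j=6: fails
  j=7: fails
No j in [1,7] satisfies it → none.

none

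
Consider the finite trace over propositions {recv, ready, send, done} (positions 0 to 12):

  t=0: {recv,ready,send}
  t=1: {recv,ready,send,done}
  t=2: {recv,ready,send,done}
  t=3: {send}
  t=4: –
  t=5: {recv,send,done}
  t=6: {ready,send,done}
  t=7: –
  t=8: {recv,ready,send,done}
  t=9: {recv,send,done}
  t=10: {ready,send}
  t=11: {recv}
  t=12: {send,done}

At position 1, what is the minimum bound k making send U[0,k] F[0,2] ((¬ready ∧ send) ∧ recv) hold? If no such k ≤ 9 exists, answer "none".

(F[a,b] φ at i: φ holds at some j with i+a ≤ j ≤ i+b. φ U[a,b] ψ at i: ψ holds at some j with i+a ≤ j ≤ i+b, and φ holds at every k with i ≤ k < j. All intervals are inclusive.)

Need earliest j ≥ 1 with F[0,2] ((¬ready ∧ send) ∧ recv), and send at every k in [1,j-1].
  j=1: rhs fails.
  j=2: rhs fails.
  j=3: rhs holds; lhs holds on [1,2]. k = 2.

2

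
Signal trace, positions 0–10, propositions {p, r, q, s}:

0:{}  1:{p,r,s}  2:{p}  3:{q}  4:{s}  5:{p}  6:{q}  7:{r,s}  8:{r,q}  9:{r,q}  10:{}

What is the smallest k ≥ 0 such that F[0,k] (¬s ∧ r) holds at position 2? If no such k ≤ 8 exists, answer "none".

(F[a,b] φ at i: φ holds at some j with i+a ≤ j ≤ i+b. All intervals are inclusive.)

Scan j = 2,3,… for (¬s ∧ r):
  j=2: fails
  j=3: fails
  j=4: fails
  j=5: fails
  j=6: fails
  j=7: fails
  j=8: holds
First hit at j=8, so smallest k = 8-2 = 6.

6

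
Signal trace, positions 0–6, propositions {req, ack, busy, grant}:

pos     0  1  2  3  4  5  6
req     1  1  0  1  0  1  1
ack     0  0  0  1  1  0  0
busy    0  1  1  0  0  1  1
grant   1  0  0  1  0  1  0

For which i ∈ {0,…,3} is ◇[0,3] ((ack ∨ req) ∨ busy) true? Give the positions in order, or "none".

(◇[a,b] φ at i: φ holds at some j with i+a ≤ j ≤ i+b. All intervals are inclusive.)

0, 1, 2, 3

Evaluate at each i in [0,3]:
  i=0: ✓ (witness j=0)
  i=1: ✓ (witness j=1)
  i=2: ✓ (witness j=2)
  i=3: ✓ (witness j=3)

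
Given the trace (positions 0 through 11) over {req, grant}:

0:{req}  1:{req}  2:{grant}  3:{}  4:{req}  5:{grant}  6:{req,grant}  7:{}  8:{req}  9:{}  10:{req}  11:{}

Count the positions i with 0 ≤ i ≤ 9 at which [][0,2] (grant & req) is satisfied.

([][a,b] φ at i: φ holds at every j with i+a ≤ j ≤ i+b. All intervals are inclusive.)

Evaluate at each i in [0,9]:
  i=0: ✗ (fails at j=0)
  i=1: ✗ (fails at j=1)
  i=2: ✗ (fails at j=2)
  i=3: ✗ (fails at j=3)
  i=4: ✗ (fails at j=4)
  i=5: ✗ (fails at j=5)
  i=6: ✗ (fails at j=7)
  i=7: ✗ (fails at j=7)
  i=8: ✗ (fails at j=8)
  i=9: ✗ (fails at j=9)
Positions where it holds: {} → 0.

0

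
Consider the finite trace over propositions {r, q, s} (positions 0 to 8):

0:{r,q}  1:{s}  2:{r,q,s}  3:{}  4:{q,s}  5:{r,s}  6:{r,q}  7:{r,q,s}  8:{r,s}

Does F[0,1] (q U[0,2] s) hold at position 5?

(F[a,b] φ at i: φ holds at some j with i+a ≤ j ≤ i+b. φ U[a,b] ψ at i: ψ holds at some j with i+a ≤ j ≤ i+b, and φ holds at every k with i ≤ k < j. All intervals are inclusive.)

Check (q U[0,2] s) at each j in [5,6]:
  j=5: holds
  j=6: holds
Found at j=5 → formula holds.

Yes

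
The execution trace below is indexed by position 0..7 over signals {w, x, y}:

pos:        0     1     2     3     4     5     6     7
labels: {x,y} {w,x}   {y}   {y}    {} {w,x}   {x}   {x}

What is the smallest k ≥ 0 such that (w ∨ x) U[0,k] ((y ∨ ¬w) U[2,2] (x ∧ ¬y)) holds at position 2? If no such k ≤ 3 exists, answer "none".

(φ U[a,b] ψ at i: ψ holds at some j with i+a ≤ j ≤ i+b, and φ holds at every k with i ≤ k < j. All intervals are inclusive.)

none

Need earliest j ≥ 2 with ((y ∨ ¬w) U[2,2] (x ∧ ¬y)), and (w ∨ x) at every k in [2,j-1].
  j=2: rhs fails.
  j=3: rhs holds but lhs fails at k=2.
  j=4: rhs fails.
  j=5: rhs fails.
No witness within the range → none.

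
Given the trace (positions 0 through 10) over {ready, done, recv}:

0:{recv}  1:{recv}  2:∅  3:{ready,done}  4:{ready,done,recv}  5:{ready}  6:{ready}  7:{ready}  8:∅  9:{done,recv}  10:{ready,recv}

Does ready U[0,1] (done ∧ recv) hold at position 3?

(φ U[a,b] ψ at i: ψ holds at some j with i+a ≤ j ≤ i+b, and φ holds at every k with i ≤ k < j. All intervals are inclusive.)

Holds

Need some j in [3,4] with (done ∧ recv), and ready at every k in [3,j-1].
  j=3: (done ∧ recv) false.
  j=4: (done ∧ recv) holds; ready holds at every k in [3,3] → satisfied.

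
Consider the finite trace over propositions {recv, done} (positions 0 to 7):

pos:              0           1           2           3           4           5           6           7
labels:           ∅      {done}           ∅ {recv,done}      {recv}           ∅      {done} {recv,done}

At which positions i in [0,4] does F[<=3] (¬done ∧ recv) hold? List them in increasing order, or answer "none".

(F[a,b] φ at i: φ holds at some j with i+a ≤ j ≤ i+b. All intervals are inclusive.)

1, 2, 3, 4

Evaluate at each i in [0,4]:
  i=0: ✗ (none in [0,3])
  i=1: ✓ (witness j=4)
  i=2: ✓ (witness j=4)
  i=3: ✓ (witness j=4)
  i=4: ✓ (witness j=4)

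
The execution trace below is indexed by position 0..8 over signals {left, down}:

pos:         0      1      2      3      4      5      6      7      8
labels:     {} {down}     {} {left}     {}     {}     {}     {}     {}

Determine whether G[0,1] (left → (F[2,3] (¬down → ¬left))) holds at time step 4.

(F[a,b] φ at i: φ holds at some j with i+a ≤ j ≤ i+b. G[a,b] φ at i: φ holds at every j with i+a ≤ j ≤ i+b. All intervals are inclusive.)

Yes

Check (left → (F[2,3] (¬down → ¬left))) at every j in [4,5]:
  j=4: antecedent false → ✓
  j=5: antecedent false → ✓
All positions satisfy it → formula holds.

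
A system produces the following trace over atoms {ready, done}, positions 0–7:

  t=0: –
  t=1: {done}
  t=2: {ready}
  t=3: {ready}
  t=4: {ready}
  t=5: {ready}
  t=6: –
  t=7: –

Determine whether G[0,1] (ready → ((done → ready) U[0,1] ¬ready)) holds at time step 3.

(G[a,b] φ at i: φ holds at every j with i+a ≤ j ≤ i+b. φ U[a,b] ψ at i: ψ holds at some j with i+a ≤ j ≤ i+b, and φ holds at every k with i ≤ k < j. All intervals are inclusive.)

Check (ready → ((done → ready) U[0,1] ¬ready)) at every j in [3,4]:
  j=3: antecedent true; consequent fails → ✗
  j=4: antecedent true; consequent fails → ✗
Fails at j=3 → formula fails.

Does not hold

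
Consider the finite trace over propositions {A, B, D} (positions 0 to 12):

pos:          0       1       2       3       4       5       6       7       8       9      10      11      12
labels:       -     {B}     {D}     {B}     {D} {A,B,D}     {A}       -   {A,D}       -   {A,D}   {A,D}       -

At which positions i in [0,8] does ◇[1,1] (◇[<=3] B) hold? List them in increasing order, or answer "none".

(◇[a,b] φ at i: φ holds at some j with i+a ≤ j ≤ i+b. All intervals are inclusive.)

Evaluate at each i in [0,8]:
  i=0: ✓ (witness j=1)
  i=1: ✓ (witness j=2)
  i=2: ✓ (witness j=3)
  i=3: ✓ (witness j=4)
  i=4: ✓ (witness j=5)
  i=5: ✗ (none in [6,6])
  i=6: ✗ (none in [7,7])
  i=7: ✗ (none in [8,8])
  i=8: ✗ (none in [9,9])

0, 1, 2, 3, 4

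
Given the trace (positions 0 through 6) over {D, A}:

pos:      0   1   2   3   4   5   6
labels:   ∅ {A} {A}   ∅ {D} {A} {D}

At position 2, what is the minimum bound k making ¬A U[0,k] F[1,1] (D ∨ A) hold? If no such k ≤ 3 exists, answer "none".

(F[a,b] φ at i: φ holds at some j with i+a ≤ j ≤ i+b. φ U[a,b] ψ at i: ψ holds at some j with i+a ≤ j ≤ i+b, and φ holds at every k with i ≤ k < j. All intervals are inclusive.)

none

Need earliest j ≥ 2 with F[1,1] (D ∨ A), and ¬A at every k in [2,j-1].
  j=2: rhs fails.
  j=3: rhs holds but lhs fails at k=2.
  j=4: rhs holds but lhs fails at k=2.
  j=5: rhs holds but lhs fails at k=2.
No witness within the range → none.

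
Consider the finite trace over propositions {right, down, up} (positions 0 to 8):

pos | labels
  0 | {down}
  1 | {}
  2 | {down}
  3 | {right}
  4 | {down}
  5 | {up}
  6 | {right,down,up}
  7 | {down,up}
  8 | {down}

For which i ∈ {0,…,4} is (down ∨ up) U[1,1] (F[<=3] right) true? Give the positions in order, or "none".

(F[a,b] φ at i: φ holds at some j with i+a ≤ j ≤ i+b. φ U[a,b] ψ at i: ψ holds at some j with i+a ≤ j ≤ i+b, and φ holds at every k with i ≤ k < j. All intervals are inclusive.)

Evaluate at each i in [0,4]:
  i=0: ✓ (rhs at j=1; lhs holds on [0,0])
  i=1: ✗ (lhs fails at k=1 before rhs at j=2)
  i=2: ✓ (rhs at j=3; lhs holds on [2,2])
  i=3: ✗ (lhs fails at k=3 before rhs at j=4)
  i=4: ✓ (rhs at j=5; lhs holds on [4,4])

0, 2, 4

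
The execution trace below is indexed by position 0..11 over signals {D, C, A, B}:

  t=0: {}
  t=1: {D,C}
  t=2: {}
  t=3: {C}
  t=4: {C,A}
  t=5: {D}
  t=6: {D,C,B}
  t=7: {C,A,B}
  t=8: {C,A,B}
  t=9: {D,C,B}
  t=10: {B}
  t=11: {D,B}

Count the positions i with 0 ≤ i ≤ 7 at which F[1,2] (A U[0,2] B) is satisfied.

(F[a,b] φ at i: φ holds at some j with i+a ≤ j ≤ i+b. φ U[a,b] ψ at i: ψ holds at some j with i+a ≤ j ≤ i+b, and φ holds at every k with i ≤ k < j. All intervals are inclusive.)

4

Evaluate at each i in [0,7]:
  i=0: ✗ (none in [1,2])
  i=1: ✗ (none in [2,3])
  i=2: ✗ (none in [3,4])
  i=3: ✗ (none in [4,5])
  i=4: ✓ (witness j=6)
  i=5: ✓ (witness j=6)
  i=6: ✓ (witness j=7)
  i=7: ✓ (witness j=8)
Positions where it holds: {4, 5, 6, 7} → 4.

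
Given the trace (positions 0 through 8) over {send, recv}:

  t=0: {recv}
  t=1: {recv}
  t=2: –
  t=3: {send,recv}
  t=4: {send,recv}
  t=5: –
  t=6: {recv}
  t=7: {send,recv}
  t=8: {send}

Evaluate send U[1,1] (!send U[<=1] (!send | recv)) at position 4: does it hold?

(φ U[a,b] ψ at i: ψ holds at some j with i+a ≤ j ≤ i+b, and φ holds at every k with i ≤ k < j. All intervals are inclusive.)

True

Need some j in [5,5] with (!send U[<=1] (!send | recv)), and send at every k in [4,j-1].
  j=5: (!send U[<=1] (!send | recv)) holds; send holds at every k in [4,4] → satisfied.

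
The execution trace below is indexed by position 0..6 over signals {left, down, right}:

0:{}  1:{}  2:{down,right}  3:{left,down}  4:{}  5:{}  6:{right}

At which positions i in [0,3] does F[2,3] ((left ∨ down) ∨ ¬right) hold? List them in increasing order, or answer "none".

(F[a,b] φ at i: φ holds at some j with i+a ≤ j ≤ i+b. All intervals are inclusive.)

0, 1, 2, 3

Evaluate at each i in [0,3]:
  i=0: ✓ (witness j=2)
  i=1: ✓ (witness j=3)
  i=2: ✓ (witness j=4)
  i=3: ✓ (witness j=5)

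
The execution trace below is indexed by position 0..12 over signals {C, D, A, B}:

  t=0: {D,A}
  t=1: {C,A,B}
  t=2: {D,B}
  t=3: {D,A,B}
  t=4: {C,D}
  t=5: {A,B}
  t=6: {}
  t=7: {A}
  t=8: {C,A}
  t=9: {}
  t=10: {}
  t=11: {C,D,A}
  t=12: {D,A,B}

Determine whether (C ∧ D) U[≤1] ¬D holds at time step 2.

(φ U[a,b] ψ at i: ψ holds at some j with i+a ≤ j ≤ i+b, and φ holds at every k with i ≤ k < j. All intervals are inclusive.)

Need some j in [2,3] with ¬D, and (C ∧ D) at every k in [2,j-1].
  j=2: ¬D false.
  j=3: ¬D false.
No j in the window works → until fails.

False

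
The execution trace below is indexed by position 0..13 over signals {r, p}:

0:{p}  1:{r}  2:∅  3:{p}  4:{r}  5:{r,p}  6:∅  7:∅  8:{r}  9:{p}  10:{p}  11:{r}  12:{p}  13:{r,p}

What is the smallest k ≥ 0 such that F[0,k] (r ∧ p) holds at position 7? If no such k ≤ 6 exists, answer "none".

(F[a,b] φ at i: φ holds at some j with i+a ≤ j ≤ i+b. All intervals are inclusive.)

Scan j = 7,8,… for (r ∧ p):
  j=7: fails
  j=8: fails
  j=9: fails
  j=10: fails
  j=11: fails
  j=12: fails
  j=13: holds
First hit at j=13, so smallest k = 13-7 = 6.

6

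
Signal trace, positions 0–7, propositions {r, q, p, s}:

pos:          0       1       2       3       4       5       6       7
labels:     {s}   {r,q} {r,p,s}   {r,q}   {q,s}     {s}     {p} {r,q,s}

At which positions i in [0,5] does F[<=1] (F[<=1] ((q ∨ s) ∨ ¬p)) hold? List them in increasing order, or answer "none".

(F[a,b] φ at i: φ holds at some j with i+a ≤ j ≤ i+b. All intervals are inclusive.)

Evaluate at each i in [0,5]:
  i=0: ✓ (witness j=0)
  i=1: ✓ (witness j=1)
  i=2: ✓ (witness j=2)
  i=3: ✓ (witness j=3)
  i=4: ✓ (witness j=4)
  i=5: ✓ (witness j=5)

0, 1, 2, 3, 4, 5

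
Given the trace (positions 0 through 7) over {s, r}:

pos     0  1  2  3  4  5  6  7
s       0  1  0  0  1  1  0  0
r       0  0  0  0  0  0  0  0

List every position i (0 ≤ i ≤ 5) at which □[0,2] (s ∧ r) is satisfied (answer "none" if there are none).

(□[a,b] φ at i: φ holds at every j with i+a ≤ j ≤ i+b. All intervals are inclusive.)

Evaluate at each i in [0,5]:
  i=0: ✗ (fails at j=0)
  i=1: ✗ (fails at j=1)
  i=2: ✗ (fails at j=2)
  i=3: ✗ (fails at j=3)
  i=4: ✗ (fails at j=4)
  i=5: ✗ (fails at j=5)

none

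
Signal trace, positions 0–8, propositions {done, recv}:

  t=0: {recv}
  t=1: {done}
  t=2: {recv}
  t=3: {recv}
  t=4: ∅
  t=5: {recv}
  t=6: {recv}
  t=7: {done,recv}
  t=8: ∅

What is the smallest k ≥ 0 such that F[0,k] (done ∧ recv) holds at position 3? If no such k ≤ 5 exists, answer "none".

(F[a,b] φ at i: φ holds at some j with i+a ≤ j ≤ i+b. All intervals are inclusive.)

Scan j = 3,4,… for (done ∧ recv):
  j=3: fails
  j=4: fails
  j=5: fails
  j=6: fails
  j=7: holds
First hit at j=7, so smallest k = 7-3 = 4.

4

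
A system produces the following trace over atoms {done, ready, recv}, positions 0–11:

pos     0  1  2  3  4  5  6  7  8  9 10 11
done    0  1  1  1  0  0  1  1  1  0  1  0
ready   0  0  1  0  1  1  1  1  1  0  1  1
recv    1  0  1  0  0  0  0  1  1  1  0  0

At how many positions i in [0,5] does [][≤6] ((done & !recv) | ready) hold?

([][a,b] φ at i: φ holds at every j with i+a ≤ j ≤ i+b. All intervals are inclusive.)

Evaluate at each i in [0,5]:
  i=0: ✗ (fails at j=0)
  i=1: ✓ (all of [1,7])
  i=2: ✓ (all of [2,8])
  i=3: ✗ (fails at j=9)
  i=4: ✗ (fails at j=9)
  i=5: ✗ (fails at j=9)
Positions where it holds: {1, 2} → 2.

2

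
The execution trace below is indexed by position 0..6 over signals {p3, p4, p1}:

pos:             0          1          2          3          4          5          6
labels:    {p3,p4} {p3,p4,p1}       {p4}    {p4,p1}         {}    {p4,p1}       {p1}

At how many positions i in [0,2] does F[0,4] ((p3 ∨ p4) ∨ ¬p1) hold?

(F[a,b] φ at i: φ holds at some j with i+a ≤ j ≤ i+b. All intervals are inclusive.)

Evaluate at each i in [0,2]:
  i=0: ✓ (witness j=0)
  i=1: ✓ (witness j=1)
  i=2: ✓ (witness j=2)
Positions where it holds: {0, 1, 2} → 3.

3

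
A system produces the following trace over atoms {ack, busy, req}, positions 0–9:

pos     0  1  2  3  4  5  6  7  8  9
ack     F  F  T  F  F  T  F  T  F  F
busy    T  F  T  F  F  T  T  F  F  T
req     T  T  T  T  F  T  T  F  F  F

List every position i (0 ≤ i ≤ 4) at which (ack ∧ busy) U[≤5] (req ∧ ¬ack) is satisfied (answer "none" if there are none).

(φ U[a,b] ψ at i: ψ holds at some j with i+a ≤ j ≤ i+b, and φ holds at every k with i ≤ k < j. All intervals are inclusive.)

Evaluate at each i in [0,4]:
  i=0: ✓ (rhs at j=0)
  i=1: ✓ (rhs at j=1)
  i=2: ✓ (rhs at j=3; lhs holds on [2,2])
  i=3: ✓ (rhs at j=3)
  i=4: ✗ (lhs fails at k=4 before rhs at j=6)

0, 1, 2, 3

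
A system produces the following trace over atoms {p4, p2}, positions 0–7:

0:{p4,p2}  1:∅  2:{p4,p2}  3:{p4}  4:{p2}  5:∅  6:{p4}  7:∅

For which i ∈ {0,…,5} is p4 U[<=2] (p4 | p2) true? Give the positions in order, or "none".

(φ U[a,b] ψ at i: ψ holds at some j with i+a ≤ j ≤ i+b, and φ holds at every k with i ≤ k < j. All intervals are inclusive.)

0, 2, 3, 4

Evaluate at each i in [0,5]:
  i=0: ✓ (rhs at j=0)
  i=1: ✗ (lhs fails at k=1 before rhs at j=2)
  i=2: ✓ (rhs at j=2)
  i=3: ✓ (rhs at j=3)
  i=4: ✓ (rhs at j=4)
  i=5: ✗ (lhs fails at k=5 before rhs at j=6)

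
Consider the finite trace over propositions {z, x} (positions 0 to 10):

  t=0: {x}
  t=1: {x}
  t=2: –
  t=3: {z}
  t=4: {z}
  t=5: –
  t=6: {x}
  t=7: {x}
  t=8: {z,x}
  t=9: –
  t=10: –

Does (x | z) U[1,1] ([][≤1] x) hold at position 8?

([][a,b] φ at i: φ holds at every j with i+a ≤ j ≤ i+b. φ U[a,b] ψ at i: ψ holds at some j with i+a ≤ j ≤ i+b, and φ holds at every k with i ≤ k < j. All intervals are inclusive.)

Need some j in [9,9] with [][≤1] x, and (x | z) at every k in [8,j-1].
  j=9: [][≤1] x — fails at 9.
No j in the window works → until fails.

False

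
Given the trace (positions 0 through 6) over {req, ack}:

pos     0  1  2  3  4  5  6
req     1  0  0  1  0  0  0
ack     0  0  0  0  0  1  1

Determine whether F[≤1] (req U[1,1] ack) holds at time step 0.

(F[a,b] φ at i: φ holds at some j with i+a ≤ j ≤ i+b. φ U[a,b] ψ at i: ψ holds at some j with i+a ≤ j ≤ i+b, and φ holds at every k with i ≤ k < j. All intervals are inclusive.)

Check (req U[1,1] ack) at each j in [0,1]:
  j=0: fails
  j=1: fails
No position in the window satisfies it → formula fails.

Does not hold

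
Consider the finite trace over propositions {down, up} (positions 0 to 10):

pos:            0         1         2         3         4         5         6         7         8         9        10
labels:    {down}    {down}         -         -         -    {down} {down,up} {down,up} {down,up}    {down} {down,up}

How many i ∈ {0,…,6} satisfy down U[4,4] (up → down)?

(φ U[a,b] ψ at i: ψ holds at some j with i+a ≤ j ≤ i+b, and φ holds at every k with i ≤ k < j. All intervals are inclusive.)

Evaluate at each i in [0,6]:
  i=0: ✗ (lhs fails at k=2 before rhs at j=4)
  i=1: ✗ (lhs fails at k=2 before rhs at j=5)
  i=2: ✗ (lhs fails at k=2 before rhs at j=6)
  i=3: ✗ (lhs fails at k=3 before rhs at j=7)
  i=4: ✗ (lhs fails at k=4 before rhs at j=8)
  i=5: ✓ (rhs at j=9; lhs holds on [5,8])
  i=6: ✓ (rhs at j=10; lhs holds on [6,9])
Positions where it holds: {5, 6} → 2.

2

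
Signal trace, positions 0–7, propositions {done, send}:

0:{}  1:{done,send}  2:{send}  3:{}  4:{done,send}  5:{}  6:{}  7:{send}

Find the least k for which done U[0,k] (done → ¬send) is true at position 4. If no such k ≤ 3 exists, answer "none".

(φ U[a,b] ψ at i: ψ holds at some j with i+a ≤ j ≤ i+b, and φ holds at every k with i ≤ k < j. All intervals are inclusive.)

1

Need earliest j ≥ 4 with (done → ¬send), and done at every k in [4,j-1].
  j=4: rhs fails.
  j=5: rhs holds; lhs holds on [4,4]. k = 1.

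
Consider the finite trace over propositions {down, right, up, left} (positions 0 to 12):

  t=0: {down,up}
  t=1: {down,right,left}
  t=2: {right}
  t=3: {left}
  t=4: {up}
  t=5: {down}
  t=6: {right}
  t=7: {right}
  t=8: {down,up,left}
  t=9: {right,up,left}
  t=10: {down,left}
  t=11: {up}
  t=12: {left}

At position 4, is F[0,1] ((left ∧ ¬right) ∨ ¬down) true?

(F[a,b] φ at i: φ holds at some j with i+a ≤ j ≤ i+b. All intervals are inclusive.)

Check ((left ∧ ¬right) ∨ ¬down) at each j in [4,5]:
  j=4: true
  j=5: false
Found at j=4 → formula holds.

True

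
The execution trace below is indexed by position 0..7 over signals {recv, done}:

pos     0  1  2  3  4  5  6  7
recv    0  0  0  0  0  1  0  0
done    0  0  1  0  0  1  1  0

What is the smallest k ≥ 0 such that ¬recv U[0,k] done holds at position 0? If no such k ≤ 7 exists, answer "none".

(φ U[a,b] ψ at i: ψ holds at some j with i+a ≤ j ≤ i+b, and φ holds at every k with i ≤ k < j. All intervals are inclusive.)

Need earliest j ≥ 0 with done, and ¬recv at every k in [0,j-1].
  j=0: rhs fails.
  j=1: rhs fails.
  j=2: rhs holds; lhs holds on [0,1]. k = 2.

2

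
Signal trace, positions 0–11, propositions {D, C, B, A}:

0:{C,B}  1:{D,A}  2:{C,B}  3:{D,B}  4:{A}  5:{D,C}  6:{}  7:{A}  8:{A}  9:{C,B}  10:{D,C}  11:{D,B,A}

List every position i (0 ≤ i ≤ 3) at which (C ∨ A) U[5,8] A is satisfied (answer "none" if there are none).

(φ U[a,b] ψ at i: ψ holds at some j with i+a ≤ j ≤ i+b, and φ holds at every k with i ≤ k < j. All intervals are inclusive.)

Evaluate at each i in [0,3]:
  i=0: ✗ (lhs fails at k=3 before rhs at j=7)
  i=1: ✗ (lhs fails at k=3 before rhs at j=7)
  i=2: ✗ (lhs fails at k=3 before rhs at j=7)
  i=3: ✗ (lhs fails at k=3 before rhs at j=8)

none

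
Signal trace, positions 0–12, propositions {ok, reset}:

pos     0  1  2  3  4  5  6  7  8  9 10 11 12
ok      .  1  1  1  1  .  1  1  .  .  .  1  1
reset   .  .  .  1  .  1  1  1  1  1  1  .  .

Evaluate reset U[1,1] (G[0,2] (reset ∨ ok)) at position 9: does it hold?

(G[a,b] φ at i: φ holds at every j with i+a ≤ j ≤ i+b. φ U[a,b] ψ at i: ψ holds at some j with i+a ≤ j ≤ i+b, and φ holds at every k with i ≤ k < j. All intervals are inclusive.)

Need some j in [10,10] with G[0,2] (reset ∨ ok), and reset at every k in [9,j-1].
  j=10: G[0,2] (reset ∨ ok) holds; reset holds at every k in [9,9] → satisfied.

Yes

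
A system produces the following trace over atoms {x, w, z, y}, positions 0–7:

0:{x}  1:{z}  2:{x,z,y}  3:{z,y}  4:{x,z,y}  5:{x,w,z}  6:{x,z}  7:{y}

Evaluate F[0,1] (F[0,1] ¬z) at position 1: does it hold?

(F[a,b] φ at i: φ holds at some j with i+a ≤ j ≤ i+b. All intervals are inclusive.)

Check F[0,1] ¬z at each j in [1,2]:
  j=1: fails (none in [1,2])
  j=2: fails (none in [2,3])
No position in the window satisfies it → formula fails.

Does not hold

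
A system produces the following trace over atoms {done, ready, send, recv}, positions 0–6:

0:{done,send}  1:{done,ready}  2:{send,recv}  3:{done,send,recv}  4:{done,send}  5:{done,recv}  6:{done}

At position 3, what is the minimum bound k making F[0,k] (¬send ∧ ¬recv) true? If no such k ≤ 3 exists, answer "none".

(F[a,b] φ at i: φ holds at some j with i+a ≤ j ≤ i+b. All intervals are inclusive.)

Scan j = 3,4,… for (¬send ∧ ¬recv):
  j=3: fails
  j=4: fails
  j=5: fails
  j=6: holds
First hit at j=6, so smallest k = 6-3 = 3.

3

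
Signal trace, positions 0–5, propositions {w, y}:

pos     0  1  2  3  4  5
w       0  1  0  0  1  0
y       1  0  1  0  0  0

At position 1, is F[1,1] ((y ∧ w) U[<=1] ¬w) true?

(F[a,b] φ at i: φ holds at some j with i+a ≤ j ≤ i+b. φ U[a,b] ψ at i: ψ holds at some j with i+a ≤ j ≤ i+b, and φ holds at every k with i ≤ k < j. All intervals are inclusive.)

Check ((y ∧ w) U[<=1] ¬w) at each j in [2,2]:
  j=2: holds
Found at j=2 → formula holds.

True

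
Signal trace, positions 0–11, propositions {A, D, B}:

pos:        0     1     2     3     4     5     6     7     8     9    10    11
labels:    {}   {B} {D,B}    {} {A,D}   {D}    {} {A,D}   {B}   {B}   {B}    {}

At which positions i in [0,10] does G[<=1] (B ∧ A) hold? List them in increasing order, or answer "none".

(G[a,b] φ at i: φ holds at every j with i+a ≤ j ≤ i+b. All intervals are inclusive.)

Evaluate at each i in [0,10]:
  i=0: ✗ (fails at j=0)
  i=1: ✗ (fails at j=1)
  i=2: ✗ (fails at j=2)
  i=3: ✗ (fails at j=3)
  i=4: ✗ (fails at j=4)
  i=5: ✗ (fails at j=5)
  i=6: ✗ (fails at j=6)
  i=7: ✗ (fails at j=7)
  i=8: ✗ (fails at j=8)
  i=9: ✗ (fails at j=9)
  i=10: ✗ (fails at j=10)

none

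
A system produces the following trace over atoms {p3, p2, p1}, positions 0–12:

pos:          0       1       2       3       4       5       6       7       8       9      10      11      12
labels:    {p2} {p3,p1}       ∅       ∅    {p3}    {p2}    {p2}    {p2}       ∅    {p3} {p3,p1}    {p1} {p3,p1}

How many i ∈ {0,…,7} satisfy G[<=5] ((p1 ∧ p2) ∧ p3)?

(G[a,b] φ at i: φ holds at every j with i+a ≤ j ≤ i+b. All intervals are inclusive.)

0

Evaluate at each i in [0,7]:
  i=0: ✗ (fails at j=0)
  i=1: ✗ (fails at j=1)
  i=2: ✗ (fails at j=2)
  i=3: ✗ (fails at j=3)
  i=4: ✗ (fails at j=4)
  i=5: ✗ (fails at j=5)
  i=6: ✗ (fails at j=6)
  i=7: ✗ (fails at j=7)
Positions where it holds: {} → 0.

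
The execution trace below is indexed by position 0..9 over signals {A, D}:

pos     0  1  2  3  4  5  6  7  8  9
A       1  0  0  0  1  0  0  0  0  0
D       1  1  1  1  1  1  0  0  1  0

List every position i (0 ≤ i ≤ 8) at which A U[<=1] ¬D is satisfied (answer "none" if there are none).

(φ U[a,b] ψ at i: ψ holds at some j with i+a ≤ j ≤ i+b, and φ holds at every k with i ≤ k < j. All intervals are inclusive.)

6, 7

Evaluate at each i in [0,8]:
  i=0: ✗ (no rhs in [0,1])
  i=1: ✗ (no rhs in [1,2])
  i=2: ✗ (no rhs in [2,3])
  i=3: ✗ (no rhs in [3,4])
  i=4: ✗ (no rhs in [4,5])
  i=5: ✗ (lhs fails at k=5 before rhs at j=6)
  i=6: ✓ (rhs at j=6)
  i=7: ✓ (rhs at j=7)
  i=8: ✗ (lhs fails at k=8 before rhs at j=9)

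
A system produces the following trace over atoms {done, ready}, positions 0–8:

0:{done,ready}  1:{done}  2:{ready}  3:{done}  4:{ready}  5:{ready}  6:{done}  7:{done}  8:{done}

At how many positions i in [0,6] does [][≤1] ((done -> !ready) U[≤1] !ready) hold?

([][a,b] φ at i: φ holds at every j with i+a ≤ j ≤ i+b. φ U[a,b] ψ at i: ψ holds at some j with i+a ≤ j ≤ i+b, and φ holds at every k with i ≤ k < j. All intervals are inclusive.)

4

Evaluate at each i in [0,6]:
  i=0: ✗ (fails at j=0)
  i=1: ✓ (all of [1,2])
  i=2: ✓ (all of [2,3])
  i=3: ✗ (fails at j=4)
  i=4: ✗ (fails at j=4)
  i=5: ✓ (all of [5,6])
  i=6: ✓ (all of [6,7])
Positions where it holds: {1, 2, 5, 6} → 4.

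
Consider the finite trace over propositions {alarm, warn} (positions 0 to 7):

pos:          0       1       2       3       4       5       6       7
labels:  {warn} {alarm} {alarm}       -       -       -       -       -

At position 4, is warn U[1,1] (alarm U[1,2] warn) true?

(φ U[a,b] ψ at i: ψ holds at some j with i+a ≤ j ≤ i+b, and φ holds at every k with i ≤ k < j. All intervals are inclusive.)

Does not hold

Need some j in [5,5] with (alarm U[1,2] warn), and warn at every k in [4,j-1].
  j=5: (alarm U[1,2] warn) — fails.
No j in the window works → until fails.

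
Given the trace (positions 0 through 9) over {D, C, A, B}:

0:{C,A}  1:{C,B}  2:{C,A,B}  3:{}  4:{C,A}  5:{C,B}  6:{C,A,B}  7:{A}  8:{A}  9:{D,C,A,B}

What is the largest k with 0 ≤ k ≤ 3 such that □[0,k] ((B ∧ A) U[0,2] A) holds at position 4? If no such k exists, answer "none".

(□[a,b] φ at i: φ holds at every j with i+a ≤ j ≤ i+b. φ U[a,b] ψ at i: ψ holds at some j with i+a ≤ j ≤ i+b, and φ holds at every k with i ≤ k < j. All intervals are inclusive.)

0

((B ∧ A) U[0,2] A) must hold from j=4 onward; find where it first fails.
  j=4: holds
  j=5: fails
Holds on [4,4], so largest k = 0.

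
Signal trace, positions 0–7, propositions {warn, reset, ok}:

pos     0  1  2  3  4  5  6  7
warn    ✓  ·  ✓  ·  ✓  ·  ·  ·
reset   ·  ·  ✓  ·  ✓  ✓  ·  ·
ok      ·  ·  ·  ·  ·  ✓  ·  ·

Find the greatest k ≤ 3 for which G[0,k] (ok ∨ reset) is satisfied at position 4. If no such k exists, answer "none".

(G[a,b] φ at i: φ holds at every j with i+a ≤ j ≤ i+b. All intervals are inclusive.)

(ok ∨ reset) must hold from j=4 onward; find where it first fails.
  j=4: holds
  j=5: holds
  j=6: fails
Holds on [4,5], so largest k = 1.

1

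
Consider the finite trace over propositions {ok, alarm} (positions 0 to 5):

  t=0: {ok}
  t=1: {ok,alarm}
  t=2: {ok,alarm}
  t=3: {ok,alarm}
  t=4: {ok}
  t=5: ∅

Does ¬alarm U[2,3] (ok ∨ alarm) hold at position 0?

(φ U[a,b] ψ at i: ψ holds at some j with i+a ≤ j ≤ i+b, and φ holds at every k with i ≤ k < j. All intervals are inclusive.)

Need some j in [2,3] with (ok ∨ alarm), and ¬alarm at every k in [0,j-1].
  j=2: (ok ∨ alarm) holds, but ¬alarm fails at k=1 → not this j.
  j=3: (ok ∨ alarm) holds, but ¬alarm fails at k=1 → not this j.
No j in the window works → until fails.

No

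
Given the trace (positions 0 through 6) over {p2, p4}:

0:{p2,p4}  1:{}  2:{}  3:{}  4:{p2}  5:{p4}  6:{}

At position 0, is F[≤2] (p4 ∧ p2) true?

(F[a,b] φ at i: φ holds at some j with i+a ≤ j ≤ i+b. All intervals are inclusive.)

Yes

Check (p4 ∧ p2) at each j in [0,2]:
  j=0: true
  j=1: false
  j=2: false
Found at j=0 → formula holds.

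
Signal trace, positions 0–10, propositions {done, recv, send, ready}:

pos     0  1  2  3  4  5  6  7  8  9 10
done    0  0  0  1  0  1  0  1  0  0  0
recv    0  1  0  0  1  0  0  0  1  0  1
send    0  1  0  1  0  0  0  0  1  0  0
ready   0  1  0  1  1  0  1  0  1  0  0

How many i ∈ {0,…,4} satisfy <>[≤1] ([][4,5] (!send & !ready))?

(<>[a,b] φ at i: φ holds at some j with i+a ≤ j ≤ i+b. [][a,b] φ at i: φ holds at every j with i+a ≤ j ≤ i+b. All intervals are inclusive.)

1

Evaluate at each i in [0,4]:
  i=0: ✗ (none in [0,1])
  i=1: ✗ (none in [1,2])
  i=2: ✗ (none in [2,3])
  i=3: ✗ (none in [3,4])
  i=4: ✓ (witness j=5)
Positions where it holds: {4} → 1.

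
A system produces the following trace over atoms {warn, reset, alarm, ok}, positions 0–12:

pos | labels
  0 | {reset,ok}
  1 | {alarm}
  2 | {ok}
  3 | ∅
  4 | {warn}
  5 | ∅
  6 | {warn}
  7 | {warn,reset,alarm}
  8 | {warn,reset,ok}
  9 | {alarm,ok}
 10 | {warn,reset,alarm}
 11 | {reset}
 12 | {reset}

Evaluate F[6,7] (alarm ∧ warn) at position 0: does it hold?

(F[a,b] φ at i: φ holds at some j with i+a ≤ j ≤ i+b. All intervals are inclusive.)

True

Check (alarm ∧ warn) at each j in [6,7]:
  j=6: false
  j=7: true
Found at j=7 → formula holds.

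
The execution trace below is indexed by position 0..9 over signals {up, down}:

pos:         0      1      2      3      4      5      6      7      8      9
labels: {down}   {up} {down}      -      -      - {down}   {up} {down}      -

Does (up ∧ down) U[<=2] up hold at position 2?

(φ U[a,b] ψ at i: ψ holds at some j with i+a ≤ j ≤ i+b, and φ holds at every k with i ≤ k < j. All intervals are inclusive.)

Need some j in [2,4] with up, and (up ∧ down) at every k in [2,j-1].
  j=2: up false.
  j=3: up false.
  j=4: up false.
No j in the window works → until fails.

Does not hold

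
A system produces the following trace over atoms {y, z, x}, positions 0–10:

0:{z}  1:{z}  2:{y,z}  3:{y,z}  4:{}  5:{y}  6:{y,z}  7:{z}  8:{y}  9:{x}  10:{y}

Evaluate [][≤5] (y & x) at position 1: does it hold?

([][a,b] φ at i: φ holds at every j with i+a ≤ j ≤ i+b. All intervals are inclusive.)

Check (y & x) at every j in [1,6]:
  j=1: false
  j=2: false
  j=3: false
  j=4: false
  j=5: false
  j=6: false
Fails at j=1 → formula fails.

Does not hold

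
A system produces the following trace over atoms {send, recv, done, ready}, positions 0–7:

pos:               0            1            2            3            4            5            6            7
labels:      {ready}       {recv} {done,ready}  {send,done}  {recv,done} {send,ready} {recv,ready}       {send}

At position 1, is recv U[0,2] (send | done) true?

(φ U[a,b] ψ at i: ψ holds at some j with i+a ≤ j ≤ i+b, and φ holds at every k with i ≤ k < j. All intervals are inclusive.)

Need some j in [1,3] with (send | done), and recv at every k in [1,j-1].
  j=1: (send | done) false.
  j=2: (send | done) holds; recv holds at every k in [1,1] → satisfied.

Yes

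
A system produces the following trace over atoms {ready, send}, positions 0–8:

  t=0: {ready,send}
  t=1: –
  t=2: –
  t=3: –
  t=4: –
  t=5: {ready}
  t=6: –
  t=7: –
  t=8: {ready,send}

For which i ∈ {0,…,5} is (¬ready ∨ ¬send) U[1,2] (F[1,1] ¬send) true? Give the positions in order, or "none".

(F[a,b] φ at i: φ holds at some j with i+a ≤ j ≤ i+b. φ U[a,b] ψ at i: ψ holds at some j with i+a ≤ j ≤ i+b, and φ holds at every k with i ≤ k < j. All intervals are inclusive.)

1, 2, 3, 4, 5

Evaluate at each i in [0,5]:
  i=0: ✗ (lhs fails at k=0 before rhs at j=1)
  i=1: ✓ (rhs at j=2; lhs holds on [1,1])
  i=2: ✓ (rhs at j=3; lhs holds on [2,2])
  i=3: ✓ (rhs at j=4; lhs holds on [3,3])
  i=4: ✓ (rhs at j=5; lhs holds on [4,4])
  i=5: ✓ (rhs at j=6; lhs holds on [5,5])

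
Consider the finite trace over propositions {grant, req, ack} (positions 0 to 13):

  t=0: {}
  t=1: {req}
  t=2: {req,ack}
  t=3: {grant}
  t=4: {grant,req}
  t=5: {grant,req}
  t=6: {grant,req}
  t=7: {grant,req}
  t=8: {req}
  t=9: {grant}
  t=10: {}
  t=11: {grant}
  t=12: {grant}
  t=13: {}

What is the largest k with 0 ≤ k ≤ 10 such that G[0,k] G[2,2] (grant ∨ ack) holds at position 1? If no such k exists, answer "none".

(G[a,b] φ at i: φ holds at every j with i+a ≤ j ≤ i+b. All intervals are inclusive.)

4

G[2,2] (grant ∨ ack) must hold from j=1 onward; find where it first fails.
  j=1: holds
  j=2: holds
  j=3: holds
  j=4: holds
  j=5: holds
  j=6: fails
Holds on [1,5], so largest k = 4.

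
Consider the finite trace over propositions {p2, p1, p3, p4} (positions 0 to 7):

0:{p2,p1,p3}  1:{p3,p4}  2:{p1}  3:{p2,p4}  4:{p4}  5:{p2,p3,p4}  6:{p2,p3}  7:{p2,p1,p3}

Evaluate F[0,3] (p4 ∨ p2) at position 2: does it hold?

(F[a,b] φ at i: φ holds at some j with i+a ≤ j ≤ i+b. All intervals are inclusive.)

True

Check (p4 ∨ p2) at each j in [2,5]:
  j=2: false
  j=3: true
  j=4: true
  j=5: true
Found at j=3 → formula holds.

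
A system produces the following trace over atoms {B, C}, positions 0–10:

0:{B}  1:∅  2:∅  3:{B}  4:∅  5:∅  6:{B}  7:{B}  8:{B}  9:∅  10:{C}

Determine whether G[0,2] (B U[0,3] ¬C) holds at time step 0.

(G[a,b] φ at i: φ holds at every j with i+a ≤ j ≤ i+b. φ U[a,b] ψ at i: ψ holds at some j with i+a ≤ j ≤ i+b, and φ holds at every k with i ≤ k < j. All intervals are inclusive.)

Yes

Check (B U[0,3] ¬C) at every j in [0,2]:
  j=0: holds
  j=1: holds
  j=2: holds
All positions satisfy it → formula holds.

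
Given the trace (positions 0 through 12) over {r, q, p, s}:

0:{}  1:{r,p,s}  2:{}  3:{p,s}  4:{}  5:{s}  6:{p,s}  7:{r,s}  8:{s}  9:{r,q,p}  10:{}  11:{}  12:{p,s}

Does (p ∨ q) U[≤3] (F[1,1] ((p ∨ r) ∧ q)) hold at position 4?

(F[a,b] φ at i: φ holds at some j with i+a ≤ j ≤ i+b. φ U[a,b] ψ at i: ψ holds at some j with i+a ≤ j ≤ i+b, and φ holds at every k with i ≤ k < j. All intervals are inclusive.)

No

Need some j in [4,7] with F[1,1] ((p ∨ r) ∧ q), and (p ∨ q) at every k in [4,j-1].
  j=4: F[1,1] ((p ∨ r) ∧ q) — fails (none in [5,5]).
  j=5: F[1,1] ((p ∨ r) ∧ q) — fails (none in [6,6]).
  j=6: F[1,1] ((p ∨ r) ∧ q) — fails (none in [7,7]).
  j=7: F[1,1] ((p ∨ r) ∧ q) — fails (none in [8,8]).
No j in the window works → until fails.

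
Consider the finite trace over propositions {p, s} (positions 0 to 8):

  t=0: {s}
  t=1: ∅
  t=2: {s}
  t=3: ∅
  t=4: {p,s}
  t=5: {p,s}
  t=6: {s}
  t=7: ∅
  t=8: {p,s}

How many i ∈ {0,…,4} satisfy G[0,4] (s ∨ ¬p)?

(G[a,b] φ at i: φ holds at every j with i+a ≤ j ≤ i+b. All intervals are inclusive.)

5

Evaluate at each i in [0,4]:
  i=0: ✓ (all of [0,4])
  i=1: ✓ (all of [1,5])
  i=2: ✓ (all of [2,6])
  i=3: ✓ (all of [3,7])
  i=4: ✓ (all of [4,8])
Positions where it holds: {0, 1, 2, 3, 4} → 5.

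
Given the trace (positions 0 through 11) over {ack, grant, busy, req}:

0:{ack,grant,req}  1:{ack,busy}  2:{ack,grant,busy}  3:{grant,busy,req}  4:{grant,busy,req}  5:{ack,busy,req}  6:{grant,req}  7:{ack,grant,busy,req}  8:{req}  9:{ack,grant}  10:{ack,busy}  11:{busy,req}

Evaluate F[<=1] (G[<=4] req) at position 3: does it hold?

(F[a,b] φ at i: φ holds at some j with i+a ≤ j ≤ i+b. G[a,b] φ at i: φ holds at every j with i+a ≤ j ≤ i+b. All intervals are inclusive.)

True

Check G[<=4] req at each j in [3,4]:
  j=3: holds on [3,7]
  j=4: holds on [4,8]
Found at j=3 → formula holds.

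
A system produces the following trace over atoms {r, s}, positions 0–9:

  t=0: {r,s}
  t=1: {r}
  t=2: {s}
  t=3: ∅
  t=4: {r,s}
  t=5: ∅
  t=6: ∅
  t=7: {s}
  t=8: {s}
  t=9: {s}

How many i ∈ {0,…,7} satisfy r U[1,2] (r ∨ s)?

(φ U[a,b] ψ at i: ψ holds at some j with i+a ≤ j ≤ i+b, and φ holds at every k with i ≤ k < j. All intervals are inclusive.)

2

Evaluate at each i in [0,7]:
  i=0: ✓ (rhs at j=1; lhs holds on [0,0])
  i=1: ✓ (rhs at j=2; lhs holds on [1,1])
  i=2: ✗ (lhs fails at k=2 before rhs at j=4)
  i=3: ✗ (lhs fails at k=3 before rhs at j=4)
  i=4: ✗ (no rhs in [5,6])
  i=5: ✗ (lhs fails at k=5 before rhs at j=7)
  i=6: ✗ (lhs fails at k=6 before rhs at j=7)
  i=7: ✗ (lhs fails at k=7 before rhs at j=8)
Positions where it holds: {0, 1} → 2.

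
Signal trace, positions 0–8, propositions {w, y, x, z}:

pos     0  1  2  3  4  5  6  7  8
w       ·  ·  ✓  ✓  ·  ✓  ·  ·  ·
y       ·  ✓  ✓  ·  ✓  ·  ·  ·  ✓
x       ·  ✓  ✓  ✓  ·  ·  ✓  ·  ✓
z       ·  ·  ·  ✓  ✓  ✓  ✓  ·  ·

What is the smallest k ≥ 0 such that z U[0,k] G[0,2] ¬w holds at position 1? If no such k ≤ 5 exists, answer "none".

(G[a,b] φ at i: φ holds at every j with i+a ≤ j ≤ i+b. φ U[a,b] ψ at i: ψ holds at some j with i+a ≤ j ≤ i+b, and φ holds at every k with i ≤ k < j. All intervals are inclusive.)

Need earliest j ≥ 1 with G[0,2] ¬w, and z at every k in [1,j-1].
  j=1: rhs fails.
  j=2: rhs fails.
  j=3: rhs fails.
  j=4: rhs fails.
  j=5: rhs fails.
  j=6: rhs holds but lhs fails at k=1.
No witness within the range → none.

none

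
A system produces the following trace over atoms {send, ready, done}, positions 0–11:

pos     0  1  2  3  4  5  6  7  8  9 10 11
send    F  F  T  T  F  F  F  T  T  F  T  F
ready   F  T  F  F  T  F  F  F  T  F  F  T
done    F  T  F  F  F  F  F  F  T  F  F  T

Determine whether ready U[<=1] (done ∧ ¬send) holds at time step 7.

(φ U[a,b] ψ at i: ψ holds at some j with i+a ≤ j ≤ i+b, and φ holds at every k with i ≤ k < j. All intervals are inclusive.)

Does not hold

Need some j in [7,8] with (done ∧ ¬send), and ready at every k in [7,j-1].
  j=7: (done ∧ ¬send) false.
  j=8: (done ∧ ¬send) false.
No j in the window works → until fails.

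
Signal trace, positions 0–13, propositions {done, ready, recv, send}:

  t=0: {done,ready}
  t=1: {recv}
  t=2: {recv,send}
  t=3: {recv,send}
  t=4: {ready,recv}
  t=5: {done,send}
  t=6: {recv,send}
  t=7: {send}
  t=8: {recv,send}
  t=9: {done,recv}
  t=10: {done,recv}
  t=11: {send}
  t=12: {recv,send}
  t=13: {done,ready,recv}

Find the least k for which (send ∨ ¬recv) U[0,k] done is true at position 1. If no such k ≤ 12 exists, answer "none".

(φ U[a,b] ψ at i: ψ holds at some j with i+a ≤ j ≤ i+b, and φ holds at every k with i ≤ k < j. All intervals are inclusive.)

none

Need earliest j ≥ 1 with done, and (send ∨ ¬recv) at every k in [1,j-1].
  j=1: rhs fails.
  j=2: rhs fails.
  j=3: rhs fails.
  j=4: rhs fails.
  j=5: rhs holds but lhs fails at k=1.
  j=6: rhs fails.
  j=7: rhs fails.
  j=8: rhs fails.
  j=9: rhs holds but lhs fails at k=1.
  j=10: rhs holds but lhs fails at k=1.
  j=11: rhs fails.
  j=12: rhs fails.
  j=13: rhs holds but lhs fails at k=1.
No witness within the range → none.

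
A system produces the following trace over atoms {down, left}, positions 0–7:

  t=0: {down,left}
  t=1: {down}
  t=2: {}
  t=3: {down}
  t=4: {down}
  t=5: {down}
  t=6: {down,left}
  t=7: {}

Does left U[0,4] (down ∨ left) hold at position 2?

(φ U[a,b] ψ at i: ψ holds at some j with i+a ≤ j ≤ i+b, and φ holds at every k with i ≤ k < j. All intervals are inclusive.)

No

Need some j in [2,6] with (down ∨ left), and left at every k in [2,j-1].
  j=2: (down ∨ left) false.
  j=3: (down ∨ left) holds, but left fails at k=2 → not this j.
  j=4: (down ∨ left) holds, but left fails at k=2 → not this j.
  j=5: (down ∨ left) holds, but left fails at k=2 → not this j.
  j=6: (down ∨ left) holds, but left fails at k=2 → not this j.
No j in the window works → until fails.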